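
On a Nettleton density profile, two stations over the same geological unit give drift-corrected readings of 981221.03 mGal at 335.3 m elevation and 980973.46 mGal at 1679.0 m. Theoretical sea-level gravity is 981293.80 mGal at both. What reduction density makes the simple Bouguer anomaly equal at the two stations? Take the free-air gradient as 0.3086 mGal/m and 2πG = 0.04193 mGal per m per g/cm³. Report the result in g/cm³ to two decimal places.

Δg_obs = 980973.46 − 981221.03 = -247.57 mGal over Δh = 1679.0 − 335.3 = 1343.7 m
Equal Bouguer anomalies ⇒ Δg_obs + (0.3086 − 0.04193ρ)·Δh = 0
0.3086 − 0.04193ρ = −Δg_obs/Δh = 0.18424
ρ = (0.3086 − 0.18424) / 0.04193 = 2.97 g/cm³

2.97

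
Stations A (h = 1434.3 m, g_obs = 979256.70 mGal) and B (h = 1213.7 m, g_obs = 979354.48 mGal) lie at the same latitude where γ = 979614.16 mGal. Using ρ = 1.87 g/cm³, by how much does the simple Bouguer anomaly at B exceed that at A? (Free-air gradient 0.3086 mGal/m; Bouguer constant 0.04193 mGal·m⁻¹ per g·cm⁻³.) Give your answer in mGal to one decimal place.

Δg_SB(A) = 979256.70 − 979614.16 + 0.3086×1434.3 − 0.04193×1.87×1434.3 = -27.30 mGal
Δg_SB(B) = 979354.48 − 979614.16 + 0.3086×1213.7 − 0.04193×1.87×1213.7 = 19.70 mGal
Difference = 19.70 − (-27.30) = 47.00 mGal

47.0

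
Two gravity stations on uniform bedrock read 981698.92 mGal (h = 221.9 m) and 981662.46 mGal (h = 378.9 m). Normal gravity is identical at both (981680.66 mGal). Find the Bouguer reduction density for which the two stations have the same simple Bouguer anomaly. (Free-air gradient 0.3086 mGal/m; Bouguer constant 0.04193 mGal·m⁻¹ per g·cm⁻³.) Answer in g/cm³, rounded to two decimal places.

Δg_obs = 981662.46 − 981698.92 = -36.46 mGal over Δh = 378.9 − 221.9 = 157.0 m
Equal Bouguer anomalies ⇒ Δg_obs + (0.3086 − 0.04193ρ)·Δh = 0
0.3086 − 0.04193ρ = −Δg_obs/Δh = 0.23223
ρ = (0.3086 − 0.23223) / 0.04193 = 1.82 g/cm³

1.82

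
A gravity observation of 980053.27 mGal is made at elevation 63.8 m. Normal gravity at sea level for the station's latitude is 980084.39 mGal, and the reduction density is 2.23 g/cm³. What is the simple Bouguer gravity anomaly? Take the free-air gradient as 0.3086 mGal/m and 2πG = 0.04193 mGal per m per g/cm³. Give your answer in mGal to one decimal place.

-17.4

Free-air correction = 0.3086 × 63.8 = 19.69 mGal
Free-air anomaly = 980053.27 − 980084.39 + (19.69) = -11.43 mGal
Bouguer slab correction = 0.04193 × 2.23 × 63.8 = 5.97 mGal
Simple Bouguer anomaly = -11.43 − (5.97) = -17.40 mGal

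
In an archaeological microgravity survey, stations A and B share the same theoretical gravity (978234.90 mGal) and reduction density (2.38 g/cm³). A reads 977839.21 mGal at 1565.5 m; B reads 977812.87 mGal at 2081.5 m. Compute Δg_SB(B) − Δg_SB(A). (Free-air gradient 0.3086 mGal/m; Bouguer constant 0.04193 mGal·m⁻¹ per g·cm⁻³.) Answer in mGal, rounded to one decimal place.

81.4

Δg_SB(A) = 977839.21 − 978234.90 + 0.3086×1565.5 − 0.04193×2.38×1565.5 = -68.80 mGal
Δg_SB(B) = 977812.87 − 978234.90 + 0.3086×2081.5 − 0.04193×2.38×2081.5 = 12.60 mGal
Difference = 12.60 − (-68.80) = 81.40 mGal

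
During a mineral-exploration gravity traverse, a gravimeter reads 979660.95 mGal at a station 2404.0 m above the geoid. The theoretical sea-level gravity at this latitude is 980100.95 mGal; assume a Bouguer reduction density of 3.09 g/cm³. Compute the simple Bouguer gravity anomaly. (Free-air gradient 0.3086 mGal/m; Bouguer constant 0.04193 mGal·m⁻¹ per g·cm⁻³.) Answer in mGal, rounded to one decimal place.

-9.6

Free-air correction = 0.3086 × 2404.0 = 741.87 mGal
Free-air anomaly = 979660.95 − 980100.95 + (741.87) = 301.87 mGal
Bouguer slab correction = 0.04193 × 3.09 × 2404.0 = 311.47 mGal
Simple Bouguer anomaly = 301.87 − (311.47) = -9.60 mGal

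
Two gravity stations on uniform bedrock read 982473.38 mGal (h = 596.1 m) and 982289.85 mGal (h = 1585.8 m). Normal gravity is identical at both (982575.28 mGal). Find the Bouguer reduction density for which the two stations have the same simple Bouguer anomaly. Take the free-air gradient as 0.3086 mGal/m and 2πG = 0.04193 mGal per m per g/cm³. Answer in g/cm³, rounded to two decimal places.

2.94

Δg_obs = 982289.85 − 982473.38 = -183.53 mGal over Δh = 1585.8 − 596.1 = 989.7 m
Equal Bouguer anomalies ⇒ Δg_obs + (0.3086 − 0.04193ρ)·Δh = 0
0.3086 − 0.04193ρ = −Δg_obs/Δh = 0.18544
ρ = (0.3086 − 0.18544) / 0.04193 = 2.94 g/cm³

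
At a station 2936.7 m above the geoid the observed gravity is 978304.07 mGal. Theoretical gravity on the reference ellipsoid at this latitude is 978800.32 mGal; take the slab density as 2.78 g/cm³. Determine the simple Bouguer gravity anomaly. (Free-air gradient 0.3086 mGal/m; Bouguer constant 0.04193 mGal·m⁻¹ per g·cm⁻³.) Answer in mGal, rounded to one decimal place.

Free-air correction = 0.3086 × 2936.7 = 906.27 mGal
Free-air anomaly = 978304.07 − 978800.32 + (906.27) = 410.02 mGal
Bouguer slab correction = 0.04193 × 2.78 × 2936.7 = 342.32 mGal
Simple Bouguer anomaly = 410.02 − (342.32) = 67.70 mGal

67.7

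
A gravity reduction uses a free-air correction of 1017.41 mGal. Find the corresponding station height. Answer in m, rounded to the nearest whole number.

h = 1017.41 / 0.3086 = 3296.86 m

3297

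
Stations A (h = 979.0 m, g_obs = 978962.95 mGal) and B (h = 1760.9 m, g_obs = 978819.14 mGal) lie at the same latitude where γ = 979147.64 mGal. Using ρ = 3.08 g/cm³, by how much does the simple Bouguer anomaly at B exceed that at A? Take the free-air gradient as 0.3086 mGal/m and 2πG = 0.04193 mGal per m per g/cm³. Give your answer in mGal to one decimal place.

Δg_SB(A) = 978962.95 − 979147.64 + 0.3086×979.0 − 0.04193×3.08×979.0 = -9.00 mGal
Δg_SB(B) = 978819.14 − 979147.64 + 0.3086×1760.9 − 0.04193×3.08×1760.9 = -12.50 mGal
Difference = -12.50 − (-9.00) = -3.50 mGal

-3.5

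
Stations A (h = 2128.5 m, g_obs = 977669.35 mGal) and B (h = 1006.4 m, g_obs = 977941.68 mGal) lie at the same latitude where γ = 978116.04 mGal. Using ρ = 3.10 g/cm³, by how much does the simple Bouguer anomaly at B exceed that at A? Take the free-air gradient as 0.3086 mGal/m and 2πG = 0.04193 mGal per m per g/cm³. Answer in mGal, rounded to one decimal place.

Δg_SB(A) = 977669.35 − 978116.04 + 0.3086×2128.5 − 0.04193×3.10×2128.5 = -66.50 mGal
Δg_SB(B) = 977941.68 − 978116.04 + 0.3086×1006.4 − 0.04193×3.10×1006.4 = 5.40 mGal
Difference = 5.40 − (-66.50) = 71.90 mGal

71.9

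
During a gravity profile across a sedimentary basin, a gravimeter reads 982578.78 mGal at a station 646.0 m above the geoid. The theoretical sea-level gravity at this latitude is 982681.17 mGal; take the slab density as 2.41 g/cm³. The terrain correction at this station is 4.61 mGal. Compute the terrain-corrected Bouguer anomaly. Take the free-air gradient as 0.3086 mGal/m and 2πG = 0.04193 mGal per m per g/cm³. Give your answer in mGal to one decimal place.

Free-air correction = 0.3086 × 646.0 = 199.36 mGal
Free-air anomaly = 982578.78 − 982681.17 + (199.36) = 96.97 mGal
Bouguer slab correction = 0.04193 × 2.41 × 646.0 = 65.28 mGal
Simple Bouguer anomaly = 96.97 − (65.28) = 31.69 mGal
Complete Bouguer anomaly = 31.69 + 4.61 = 36.30 mGal

36.3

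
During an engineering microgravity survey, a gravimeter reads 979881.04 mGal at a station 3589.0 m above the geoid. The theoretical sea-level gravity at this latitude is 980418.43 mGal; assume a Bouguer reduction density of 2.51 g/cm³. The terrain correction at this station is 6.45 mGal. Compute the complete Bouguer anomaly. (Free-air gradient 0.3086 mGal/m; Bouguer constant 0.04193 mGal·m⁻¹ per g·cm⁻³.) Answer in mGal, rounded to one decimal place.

198.9

Free-air correction = 0.3086 × 3589.0 = 1107.57 mGal
Free-air anomaly = 979881.04 − 980418.43 + (1107.57) = 570.18 mGal
Bouguer slab correction = 0.04193 × 2.51 × 3589.0 = 377.72 mGal
Simple Bouguer anomaly = 570.18 − (377.72) = 192.46 mGal
Complete Bouguer anomaly = 192.46 + 6.45 = 198.91 mGal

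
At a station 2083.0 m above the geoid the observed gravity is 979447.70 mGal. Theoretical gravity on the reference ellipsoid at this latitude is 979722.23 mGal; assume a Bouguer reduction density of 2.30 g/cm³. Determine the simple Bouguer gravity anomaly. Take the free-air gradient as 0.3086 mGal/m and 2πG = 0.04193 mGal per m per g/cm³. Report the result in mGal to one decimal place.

Free-air correction = 0.3086 × 2083.0 = 642.81 mGal
Free-air anomaly = 979447.70 − 979722.23 + (642.81) = 368.28 mGal
Bouguer slab correction = 0.04193 × 2.30 × 2083.0 = 200.88 mGal
Simple Bouguer anomaly = 368.28 − (200.88) = 167.40 mGal

167.4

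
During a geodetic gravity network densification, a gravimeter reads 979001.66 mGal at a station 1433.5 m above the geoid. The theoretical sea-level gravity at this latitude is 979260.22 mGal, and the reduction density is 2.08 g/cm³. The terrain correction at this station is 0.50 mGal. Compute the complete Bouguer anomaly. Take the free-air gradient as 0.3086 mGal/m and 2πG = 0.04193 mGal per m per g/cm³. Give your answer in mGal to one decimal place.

59.3

Free-air correction = 0.3086 × 1433.5 = 442.38 mGal
Free-air anomaly = 979001.66 − 979260.22 + (442.38) = 183.82 mGal
Bouguer slab correction = 0.04193 × 2.08 × 1433.5 = 125.02 mGal
Simple Bouguer anomaly = 183.82 − (125.02) = 58.80 mGal
Complete Bouguer anomaly = 58.80 + 0.50 = 59.30 mGal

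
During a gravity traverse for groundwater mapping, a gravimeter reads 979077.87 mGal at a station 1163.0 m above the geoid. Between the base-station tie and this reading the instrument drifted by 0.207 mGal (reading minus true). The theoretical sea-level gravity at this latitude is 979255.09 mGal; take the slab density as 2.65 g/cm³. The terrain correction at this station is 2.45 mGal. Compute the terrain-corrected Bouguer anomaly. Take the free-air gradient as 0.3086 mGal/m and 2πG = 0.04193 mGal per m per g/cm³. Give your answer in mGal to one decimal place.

54.7

Drift-corrected reading = 979077.87 − (0.207) = 979077.663 mGal
Free-air correction = 0.3086 × 1163.0 = 358.90 mGal
Free-air anomaly = 979077.663 − 979255.09 + (358.90) = 181.473 mGal
Bouguer slab correction = 0.04193 × 2.65 × 1163.0 = 129.23 mGal
Simple Bouguer anomaly = 181.473 − (129.23) = 52.243 mGal
Complete Bouguer anomaly = 52.243 + 2.45 = 54.693 mGal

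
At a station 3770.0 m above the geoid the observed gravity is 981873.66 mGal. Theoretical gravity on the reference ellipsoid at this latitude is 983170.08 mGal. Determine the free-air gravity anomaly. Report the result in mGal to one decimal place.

Free-air correction = 0.3086 × 3770.0 = 1163.42 mGal
Free-air anomaly = 981873.66 − 983170.08 + (1163.42) = -133.00 mGal

-133.0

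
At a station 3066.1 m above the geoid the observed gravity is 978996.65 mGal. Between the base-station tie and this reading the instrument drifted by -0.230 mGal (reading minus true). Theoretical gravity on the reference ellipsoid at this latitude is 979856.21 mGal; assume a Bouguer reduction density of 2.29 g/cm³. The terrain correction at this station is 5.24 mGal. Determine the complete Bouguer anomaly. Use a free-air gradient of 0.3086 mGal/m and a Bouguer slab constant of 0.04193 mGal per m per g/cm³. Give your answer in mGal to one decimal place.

Drift-corrected reading = 978996.65 − (-0.230) = 978996.880 mGal
Free-air correction = 0.3086 × 3066.1 = 946.20 mGal
Free-air anomaly = 978996.880 − 979856.21 + (946.20) = 86.870 mGal
Bouguer slab correction = 0.04193 × 2.29 × 3066.1 = 294.41 mGal
Simple Bouguer anomaly = 86.870 − (294.41) = -207.540 mGal
Complete Bouguer anomaly = -207.540 + 5.24 = -202.300 mGal

-202.3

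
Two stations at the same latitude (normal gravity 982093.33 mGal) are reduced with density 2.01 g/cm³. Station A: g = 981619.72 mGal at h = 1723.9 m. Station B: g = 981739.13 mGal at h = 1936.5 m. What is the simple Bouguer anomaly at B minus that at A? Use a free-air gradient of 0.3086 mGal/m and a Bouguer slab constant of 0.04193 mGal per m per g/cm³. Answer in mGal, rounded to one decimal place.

Δg_SB(A) = 981619.72 − 982093.33 + 0.3086×1723.9 − 0.04193×2.01×1723.9 = -86.90 mGal
Δg_SB(B) = 981739.13 − 982093.33 + 0.3086×1936.5 − 0.04193×2.01×1936.5 = 80.20 mGal
Difference = 80.20 − (-86.90) = 167.10 mGal

167.1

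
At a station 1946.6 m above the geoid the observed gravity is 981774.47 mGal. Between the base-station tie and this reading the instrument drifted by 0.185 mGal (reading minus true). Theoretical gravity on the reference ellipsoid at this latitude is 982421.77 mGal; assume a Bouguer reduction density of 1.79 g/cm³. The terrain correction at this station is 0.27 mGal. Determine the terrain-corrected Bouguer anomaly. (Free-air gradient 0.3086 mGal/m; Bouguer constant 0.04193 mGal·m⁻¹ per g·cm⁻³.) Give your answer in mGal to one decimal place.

-192.6

Drift-corrected reading = 981774.47 − (0.185) = 981774.285 mGal
Free-air correction = 0.3086 × 1946.6 = 600.72 mGal
Free-air anomaly = 981774.285 − 982421.77 + (600.72) = -46.765 mGal
Bouguer slab correction = 0.04193 × 1.79 × 1946.6 = 146.10 mGal
Simple Bouguer anomaly = -46.765 − (146.10) = -192.865 mGal
Complete Bouguer anomaly = -192.865 + 0.27 = -192.595 mGal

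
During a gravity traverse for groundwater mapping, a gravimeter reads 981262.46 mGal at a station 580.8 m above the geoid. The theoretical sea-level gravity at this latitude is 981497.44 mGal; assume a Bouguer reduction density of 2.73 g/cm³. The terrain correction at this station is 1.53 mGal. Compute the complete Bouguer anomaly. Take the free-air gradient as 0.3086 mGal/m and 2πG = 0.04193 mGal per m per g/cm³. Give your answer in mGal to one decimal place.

Free-air correction = 0.3086 × 580.8 = 179.23 mGal
Free-air anomaly = 981262.46 − 981497.44 + (179.23) = -55.75 mGal
Bouguer slab correction = 0.04193 × 2.73 × 580.8 = 66.48 mGal
Simple Bouguer anomaly = -55.75 − (66.48) = -122.23 mGal
Complete Bouguer anomaly = -122.23 + 1.53 = -120.70 mGal

-120.7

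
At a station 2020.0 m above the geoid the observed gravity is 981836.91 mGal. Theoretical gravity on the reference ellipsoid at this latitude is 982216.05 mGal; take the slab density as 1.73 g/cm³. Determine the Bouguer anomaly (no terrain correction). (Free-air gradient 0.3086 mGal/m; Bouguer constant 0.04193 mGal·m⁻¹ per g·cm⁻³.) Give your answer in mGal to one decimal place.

Free-air correction = 0.3086 × 2020.0 = 623.37 mGal
Free-air anomaly = 981836.91 − 982216.05 + (623.37) = 244.23 mGal
Bouguer slab correction = 0.04193 × 1.73 × 2020.0 = 146.53 mGal
Simple Bouguer anomaly = 244.23 − (146.53) = 97.70 mGal

97.7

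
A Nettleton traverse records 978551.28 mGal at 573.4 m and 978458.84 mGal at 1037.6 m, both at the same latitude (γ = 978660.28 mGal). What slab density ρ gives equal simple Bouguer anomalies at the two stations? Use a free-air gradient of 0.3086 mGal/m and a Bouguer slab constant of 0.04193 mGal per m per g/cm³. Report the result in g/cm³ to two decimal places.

Δg_obs = 978458.84 − 978551.28 = -92.44 mGal over Δh = 1037.6 − 573.4 = 464.2 m
Equal Bouguer anomalies ⇒ Δg_obs + (0.3086 − 0.04193ρ)·Δh = 0
0.3086 − 0.04193ρ = −Δg_obs/Δh = 0.19914
ρ = (0.3086 − 0.19914) / 0.04193 = 2.61 g/cm³

2.61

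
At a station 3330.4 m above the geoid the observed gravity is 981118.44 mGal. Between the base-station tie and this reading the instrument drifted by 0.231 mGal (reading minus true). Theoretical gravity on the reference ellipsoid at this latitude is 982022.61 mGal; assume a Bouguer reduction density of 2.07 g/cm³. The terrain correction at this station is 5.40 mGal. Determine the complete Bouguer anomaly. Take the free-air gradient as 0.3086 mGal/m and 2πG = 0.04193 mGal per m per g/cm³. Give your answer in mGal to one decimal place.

Drift-corrected reading = 981118.44 − (0.231) = 981118.209 mGal
Free-air correction = 0.3086 × 3330.4 = 1027.76 mGal
Free-air anomaly = 981118.209 − 982022.61 + (1027.76) = 123.359 mGal
Bouguer slab correction = 0.04193 × 2.07 × 3330.4 = 289.06 mGal
Simple Bouguer anomaly = 123.359 − (289.06) = -165.701 mGal
Complete Bouguer anomaly = -165.701 + 5.40 = -160.301 mGal

-160.3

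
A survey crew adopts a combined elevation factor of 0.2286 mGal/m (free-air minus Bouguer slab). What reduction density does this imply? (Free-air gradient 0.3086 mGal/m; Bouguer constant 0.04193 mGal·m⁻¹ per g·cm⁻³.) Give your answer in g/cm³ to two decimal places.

0.2286 = 0.3086 − 0.04193 × ρ
ρ = (0.3086 − 0.2286) / 0.04193 = 1.91 g/cm³

1.91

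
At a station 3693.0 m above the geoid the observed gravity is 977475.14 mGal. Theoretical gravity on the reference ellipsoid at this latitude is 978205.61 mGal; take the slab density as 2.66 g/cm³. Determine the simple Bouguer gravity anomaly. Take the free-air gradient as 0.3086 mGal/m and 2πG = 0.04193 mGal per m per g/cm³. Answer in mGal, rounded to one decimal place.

Free-air correction = 0.3086 × 3693.0 = 1139.66 mGal
Free-air anomaly = 977475.14 − 978205.61 + (1139.66) = 409.19 mGal
Bouguer slab correction = 0.04193 × 2.66 × 3693.0 = 411.89 mGal
Simple Bouguer anomaly = 409.19 − (411.89) = -2.70 mGal

-2.7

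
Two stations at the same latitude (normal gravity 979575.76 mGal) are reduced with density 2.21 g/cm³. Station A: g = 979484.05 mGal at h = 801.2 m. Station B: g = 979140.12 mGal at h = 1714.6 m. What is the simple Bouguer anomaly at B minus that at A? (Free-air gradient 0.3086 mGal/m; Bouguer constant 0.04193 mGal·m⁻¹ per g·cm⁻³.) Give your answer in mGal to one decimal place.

Δg_SB(A) = 979484.05 − 979575.76 + 0.3086×801.2 − 0.04193×2.21×801.2 = 81.30 mGal
Δg_SB(B) = 979140.12 − 979575.76 + 0.3086×1714.6 − 0.04193×2.21×1714.6 = -65.40 mGal
Difference = -65.40 − (81.30) = -146.70 mGal

-146.7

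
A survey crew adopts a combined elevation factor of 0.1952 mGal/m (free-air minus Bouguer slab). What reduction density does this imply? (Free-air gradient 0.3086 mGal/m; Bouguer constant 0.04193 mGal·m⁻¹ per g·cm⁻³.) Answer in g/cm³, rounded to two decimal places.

2.70

0.1952 = 0.3086 − 0.04193 × ρ
ρ = (0.3086 − 0.1952) / 0.04193 = 2.70 g/cm³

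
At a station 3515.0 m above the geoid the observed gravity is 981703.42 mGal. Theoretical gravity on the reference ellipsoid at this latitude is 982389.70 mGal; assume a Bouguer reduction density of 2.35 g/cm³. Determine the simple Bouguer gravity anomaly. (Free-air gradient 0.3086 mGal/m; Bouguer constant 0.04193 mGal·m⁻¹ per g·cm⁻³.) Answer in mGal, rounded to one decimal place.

Free-air correction = 0.3086 × 3515.0 = 1084.73 mGal
Free-air anomaly = 981703.42 − 982389.70 + (1084.73) = 398.45 mGal
Bouguer slab correction = 0.04193 × 2.35 × 3515.0 = 346.35 mGal
Simple Bouguer anomaly = 398.45 − (346.35) = 52.10 mGal

52.1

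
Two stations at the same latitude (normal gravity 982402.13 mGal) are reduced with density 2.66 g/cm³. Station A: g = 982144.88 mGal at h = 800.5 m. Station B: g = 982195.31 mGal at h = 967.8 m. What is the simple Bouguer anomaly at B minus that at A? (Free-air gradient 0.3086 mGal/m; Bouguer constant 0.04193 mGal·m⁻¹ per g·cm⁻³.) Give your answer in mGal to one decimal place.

Δg_SB(A) = 982144.88 − 982402.13 + 0.3086×800.5 − 0.04193×2.66×800.5 = -99.50 mGal
Δg_SB(B) = 982195.31 − 982402.13 + 0.3086×967.8 − 0.04193×2.66×967.8 = -16.10 mGal
Difference = -16.10 − (-99.50) = 83.40 mGal

83.4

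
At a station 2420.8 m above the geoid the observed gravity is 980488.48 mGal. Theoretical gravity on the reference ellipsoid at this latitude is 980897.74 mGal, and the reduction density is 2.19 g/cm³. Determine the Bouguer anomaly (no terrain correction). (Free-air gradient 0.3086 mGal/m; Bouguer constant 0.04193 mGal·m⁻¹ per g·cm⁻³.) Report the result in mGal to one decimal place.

115.5

Free-air correction = 0.3086 × 2420.8 = 747.06 mGal
Free-air anomaly = 980488.48 − 980897.74 + (747.06) = 337.80 mGal
Bouguer slab correction = 0.04193 × 2.19 × 2420.8 = 222.29 mGal
Simple Bouguer anomaly = 337.80 − (222.29) = 115.51 mGal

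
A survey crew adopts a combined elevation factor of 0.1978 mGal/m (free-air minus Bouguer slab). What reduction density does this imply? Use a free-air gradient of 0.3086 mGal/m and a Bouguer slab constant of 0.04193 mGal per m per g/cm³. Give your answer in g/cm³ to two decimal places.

2.64

0.1978 = 0.3086 − 0.04193 × ρ
ρ = (0.3086 − 0.1978) / 0.04193 = 2.64 g/cm³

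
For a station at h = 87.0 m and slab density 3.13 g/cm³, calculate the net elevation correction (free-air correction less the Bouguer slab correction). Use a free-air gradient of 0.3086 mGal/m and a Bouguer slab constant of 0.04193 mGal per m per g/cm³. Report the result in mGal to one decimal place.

Combined gradient = 0.3086 − 0.04193 × 3.13 = 0.1773591 mGal/m
Combined elevation correction = 0.1773591 × 87.0 = 15.4 mGal

15.4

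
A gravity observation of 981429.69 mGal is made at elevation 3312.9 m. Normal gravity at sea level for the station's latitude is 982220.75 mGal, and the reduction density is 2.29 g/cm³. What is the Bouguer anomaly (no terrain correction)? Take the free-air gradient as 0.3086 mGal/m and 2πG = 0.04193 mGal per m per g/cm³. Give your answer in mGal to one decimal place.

Free-air correction = 0.3086 × 3312.9 = 1022.36 mGal
Free-air anomaly = 981429.69 − 982220.75 + (1022.36) = 231.30 mGal
Bouguer slab correction = 0.04193 × 2.29 × 3312.9 = 318.10 mGal
Simple Bouguer anomaly = 231.30 − (318.10) = -86.80 mGal

-86.8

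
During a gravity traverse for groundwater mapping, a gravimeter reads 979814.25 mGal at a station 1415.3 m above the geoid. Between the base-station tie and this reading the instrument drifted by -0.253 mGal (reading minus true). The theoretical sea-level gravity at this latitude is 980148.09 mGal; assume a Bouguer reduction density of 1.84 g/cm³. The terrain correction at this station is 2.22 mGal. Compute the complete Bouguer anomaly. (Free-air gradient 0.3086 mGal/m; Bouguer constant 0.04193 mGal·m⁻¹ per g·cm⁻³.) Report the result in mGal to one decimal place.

-3.8

Drift-corrected reading = 979814.25 − (-0.253) = 979814.503 mGal
Free-air correction = 0.3086 × 1415.3 = 436.76 mGal
Free-air anomaly = 979814.503 − 980148.09 + (436.76) = 103.173 mGal
Bouguer slab correction = 0.04193 × 1.84 × 1415.3 = 109.19 mGal
Simple Bouguer anomaly = 103.173 − (109.19) = -6.017 mGal
Complete Bouguer anomaly = -6.017 + 2.22 = -3.797 mGal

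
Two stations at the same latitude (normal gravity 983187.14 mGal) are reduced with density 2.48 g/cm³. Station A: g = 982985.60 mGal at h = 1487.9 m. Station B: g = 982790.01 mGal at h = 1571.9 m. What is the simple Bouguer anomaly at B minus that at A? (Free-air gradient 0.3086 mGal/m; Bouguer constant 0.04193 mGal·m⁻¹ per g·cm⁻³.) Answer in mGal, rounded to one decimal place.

Δg_SB(A) = 982985.60 − 983187.14 + 0.3086×1487.9 − 0.04193×2.48×1487.9 = 102.90 mGal
Δg_SB(B) = 982790.01 − 983187.14 + 0.3086×1571.9 − 0.04193×2.48×1571.9 = -75.50 mGal
Difference = -75.50 − (102.90) = -178.40 mGal

-178.4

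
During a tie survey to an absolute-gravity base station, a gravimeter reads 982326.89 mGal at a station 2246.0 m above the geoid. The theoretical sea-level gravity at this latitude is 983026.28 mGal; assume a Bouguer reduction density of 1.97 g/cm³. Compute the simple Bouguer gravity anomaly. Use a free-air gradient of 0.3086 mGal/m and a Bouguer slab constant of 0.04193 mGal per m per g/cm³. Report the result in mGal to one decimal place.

-191.8

Free-air correction = 0.3086 × 2246.0 = 693.12 mGal
Free-air anomaly = 982326.89 − 983026.28 + (693.12) = -6.27 mGal
Bouguer slab correction = 0.04193 × 1.97 × 2246.0 = 185.52 mGal
Simple Bouguer anomaly = -6.27 − (185.52) = -191.79 mGal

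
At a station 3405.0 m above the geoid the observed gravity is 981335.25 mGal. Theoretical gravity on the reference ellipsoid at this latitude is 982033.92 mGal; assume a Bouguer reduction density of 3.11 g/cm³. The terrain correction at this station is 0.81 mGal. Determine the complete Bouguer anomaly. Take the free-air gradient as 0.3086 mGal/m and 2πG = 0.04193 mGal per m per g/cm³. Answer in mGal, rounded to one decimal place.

Free-air correction = 0.3086 × 3405.0 = 1050.78 mGal
Free-air anomaly = 981335.25 − 982033.92 + (1050.78) = 352.11 mGal
Bouguer slab correction = 0.04193 × 3.11 × 3405.0 = 444.02 mGal
Simple Bouguer anomaly = 352.11 − (444.02) = -91.91 mGal
Complete Bouguer anomaly = -91.91 + 0.81 = -91.10 mGal

-91.1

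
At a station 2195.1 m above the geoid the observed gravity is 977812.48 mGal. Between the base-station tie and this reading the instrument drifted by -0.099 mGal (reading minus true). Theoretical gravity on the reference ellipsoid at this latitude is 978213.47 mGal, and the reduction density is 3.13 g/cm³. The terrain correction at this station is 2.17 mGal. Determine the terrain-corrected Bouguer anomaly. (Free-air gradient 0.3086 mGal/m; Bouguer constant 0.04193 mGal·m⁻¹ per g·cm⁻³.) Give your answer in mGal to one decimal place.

Drift-corrected reading = 977812.48 − (-0.099) = 977812.579 mGal
Free-air correction = 0.3086 × 2195.1 = 677.41 mGal
Free-air anomaly = 977812.579 − 978213.47 + (677.41) = 276.519 mGal
Bouguer slab correction = 0.04193 × 3.13 × 2195.1 = 288.09 mGal
Simple Bouguer anomaly = 276.519 − (288.09) = -11.571 mGal
Complete Bouguer anomaly = -11.571 + 2.17 = -9.401 mGal

-9.4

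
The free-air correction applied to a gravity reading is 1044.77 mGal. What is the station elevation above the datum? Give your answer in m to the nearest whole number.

3386

h = 1044.77 / 0.3086 = 3385.52 m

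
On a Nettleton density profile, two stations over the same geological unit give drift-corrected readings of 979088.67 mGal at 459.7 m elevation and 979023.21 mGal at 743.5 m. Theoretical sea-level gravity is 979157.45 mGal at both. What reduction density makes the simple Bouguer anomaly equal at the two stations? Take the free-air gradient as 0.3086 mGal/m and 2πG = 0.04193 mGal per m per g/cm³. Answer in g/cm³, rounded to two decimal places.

1.86

Δg_obs = 979023.21 − 979088.67 = -65.46 mGal over Δh = 743.5 − 459.7 = 283.8 m
Equal Bouguer anomalies ⇒ Δg_obs + (0.3086 − 0.04193ρ)·Δh = 0
0.3086 − 0.04193ρ = −Δg_obs/Δh = 0.23066
ρ = (0.3086 − 0.23066) / 0.04193 = 1.86 g/cm³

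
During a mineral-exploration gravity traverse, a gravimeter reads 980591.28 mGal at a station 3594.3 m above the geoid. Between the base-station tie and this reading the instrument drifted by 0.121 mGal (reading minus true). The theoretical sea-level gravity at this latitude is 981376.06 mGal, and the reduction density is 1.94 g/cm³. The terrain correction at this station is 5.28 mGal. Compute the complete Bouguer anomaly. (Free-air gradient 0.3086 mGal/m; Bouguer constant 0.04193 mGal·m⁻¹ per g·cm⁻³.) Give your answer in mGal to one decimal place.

37.2

Drift-corrected reading = 980591.28 − (0.121) = 980591.159 mGal
Free-air correction = 0.3086 × 3594.3 = 1109.20 mGal
Free-air anomaly = 980591.159 − 981376.06 + (1109.20) = 324.299 mGal
Bouguer slab correction = 0.04193 × 1.94 × 3594.3 = 292.38 mGal
Simple Bouguer anomaly = 324.299 − (292.38) = 31.919 mGal
Complete Bouguer anomaly = 31.919 + 5.28 = 37.199 mGal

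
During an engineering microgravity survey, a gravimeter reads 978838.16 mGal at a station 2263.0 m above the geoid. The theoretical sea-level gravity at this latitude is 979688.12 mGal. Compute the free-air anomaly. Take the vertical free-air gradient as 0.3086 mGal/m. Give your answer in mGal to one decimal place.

Free-air correction = 0.3086 × 2263.0 = 698.36 mGal
Free-air anomaly = 978838.16 − 979688.12 + (698.36) = -151.60 mGal

-151.6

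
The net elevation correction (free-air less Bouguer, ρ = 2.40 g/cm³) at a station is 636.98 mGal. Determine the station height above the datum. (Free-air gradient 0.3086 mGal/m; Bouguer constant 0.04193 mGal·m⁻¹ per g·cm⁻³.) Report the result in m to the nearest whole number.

Combined gradient = 0.3086 − 0.04193 × 2.40 = 0.2079680 mGal/m
h = 636.98 / 0.2079680 = 3062.88 m

3063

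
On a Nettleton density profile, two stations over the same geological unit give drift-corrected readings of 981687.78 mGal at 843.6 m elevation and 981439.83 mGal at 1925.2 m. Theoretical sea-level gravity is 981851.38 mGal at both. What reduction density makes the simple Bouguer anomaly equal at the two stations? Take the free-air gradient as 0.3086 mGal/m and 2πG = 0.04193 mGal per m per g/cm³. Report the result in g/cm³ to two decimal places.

Δg_obs = 981439.83 − 981687.78 = -247.95 mGal over Δh = 1925.2 − 843.6 = 1081.6 m
Equal Bouguer anomalies ⇒ Δg_obs + (0.3086 − 0.04193ρ)·Δh = 0
0.3086 − 0.04193ρ = −Δg_obs/Δh = 0.22924
ρ = (0.3086 − 0.22924) / 0.04193 = 1.89 g/cm³

1.89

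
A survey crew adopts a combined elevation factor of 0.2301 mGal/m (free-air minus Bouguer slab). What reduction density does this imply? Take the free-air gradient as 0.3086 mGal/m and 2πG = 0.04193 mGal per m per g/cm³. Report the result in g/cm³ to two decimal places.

1.87

0.2301 = 0.3086 − 0.04193 × ρ
ρ = (0.3086 − 0.2301) / 0.04193 = 1.87 g/cm³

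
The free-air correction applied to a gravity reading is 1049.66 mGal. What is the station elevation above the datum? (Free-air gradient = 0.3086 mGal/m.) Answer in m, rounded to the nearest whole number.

h = 1049.66 / 0.3086 = 3401.36 m

3401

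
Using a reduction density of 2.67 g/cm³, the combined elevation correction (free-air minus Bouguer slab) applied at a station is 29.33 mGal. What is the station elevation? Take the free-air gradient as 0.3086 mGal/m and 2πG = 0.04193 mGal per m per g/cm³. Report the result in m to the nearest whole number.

149

Combined gradient = 0.3086 − 0.04193 × 2.67 = 0.1966469 mGal/m
h = 29.33 / 0.1966469 = 149.15 m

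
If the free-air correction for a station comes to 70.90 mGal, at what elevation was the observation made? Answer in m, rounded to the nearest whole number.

h = 70.90 / 0.3086 = 229.75 m

230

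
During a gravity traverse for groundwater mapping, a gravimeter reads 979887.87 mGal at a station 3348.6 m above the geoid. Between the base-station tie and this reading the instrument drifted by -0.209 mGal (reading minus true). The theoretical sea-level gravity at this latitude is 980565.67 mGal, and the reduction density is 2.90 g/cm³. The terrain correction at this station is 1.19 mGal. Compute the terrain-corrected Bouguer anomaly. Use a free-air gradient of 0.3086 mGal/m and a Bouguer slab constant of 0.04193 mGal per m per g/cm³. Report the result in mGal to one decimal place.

Drift-corrected reading = 979887.87 − (-0.209) = 979888.079 mGal
Free-air correction = 0.3086 × 3348.6 = 1033.38 mGal
Free-air anomaly = 979888.079 − 980565.67 + (1033.38) = 355.789 mGal
Bouguer slab correction = 0.04193 × 2.90 × 3348.6 = 407.18 mGal
Simple Bouguer anomaly = 355.789 − (407.18) = -51.391 mGal
Complete Bouguer anomaly = -51.391 + 1.19 = -50.201 mGal

-50.2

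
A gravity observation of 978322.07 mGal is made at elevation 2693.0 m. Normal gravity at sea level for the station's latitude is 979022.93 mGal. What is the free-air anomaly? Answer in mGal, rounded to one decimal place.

130.2

Free-air correction = 0.3086 × 2693.0 = 831.06 mGal
Free-air anomaly = 978322.07 − 979022.93 + (831.06) = 130.20 mGal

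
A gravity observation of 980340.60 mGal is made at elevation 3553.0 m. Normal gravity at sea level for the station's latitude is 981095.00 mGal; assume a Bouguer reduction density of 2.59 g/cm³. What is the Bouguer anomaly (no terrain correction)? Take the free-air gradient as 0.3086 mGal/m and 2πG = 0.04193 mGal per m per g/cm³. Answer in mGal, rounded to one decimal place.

-43.8

Free-air correction = 0.3086 × 3553.0 = 1096.46 mGal
Free-air anomaly = 980340.60 − 981095.00 + (1096.46) = 342.06 mGal
Bouguer slab correction = 0.04193 × 2.59 × 3553.0 = 385.85 mGal
Simple Bouguer anomaly = 342.06 − (385.85) = -43.79 mGal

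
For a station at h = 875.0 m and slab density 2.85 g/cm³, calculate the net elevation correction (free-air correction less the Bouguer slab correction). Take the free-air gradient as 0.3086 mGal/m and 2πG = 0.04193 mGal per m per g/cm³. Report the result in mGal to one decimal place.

Combined gradient = 0.3086 − 0.04193 × 2.85 = 0.1890995 mGal/m
Combined elevation correction = 0.1890995 × 875.0 = 165.5 mGal

165.5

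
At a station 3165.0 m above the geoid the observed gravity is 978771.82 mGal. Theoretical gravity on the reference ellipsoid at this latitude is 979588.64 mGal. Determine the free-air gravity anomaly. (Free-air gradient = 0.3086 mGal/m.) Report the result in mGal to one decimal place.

Free-air correction = 0.3086 × 3165.0 = 976.72 mGal
Free-air anomaly = 978771.82 − 979588.64 + (976.72) = 159.90 mGal

159.9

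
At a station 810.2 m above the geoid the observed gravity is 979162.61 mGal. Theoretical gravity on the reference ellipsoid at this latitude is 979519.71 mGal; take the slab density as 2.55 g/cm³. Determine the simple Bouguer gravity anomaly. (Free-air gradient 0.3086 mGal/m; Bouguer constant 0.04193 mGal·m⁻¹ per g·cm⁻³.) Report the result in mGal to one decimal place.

-193.7

Free-air correction = 0.3086 × 810.2 = 250.03 mGal
Free-air anomaly = 979162.61 − 979519.71 + (250.03) = -107.07 mGal
Bouguer slab correction = 0.04193 × 2.55 × 810.2 = 86.63 mGal
Simple Bouguer anomaly = -107.07 − (86.63) = -193.70 mGal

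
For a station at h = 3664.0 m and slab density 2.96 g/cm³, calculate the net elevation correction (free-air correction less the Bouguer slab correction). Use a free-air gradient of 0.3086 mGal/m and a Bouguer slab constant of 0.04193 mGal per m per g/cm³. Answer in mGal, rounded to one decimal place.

Combined gradient = 0.3086 − 0.04193 × 2.96 = 0.1844872 mGal/m
Combined elevation correction = 0.1844872 × 3664.0 = 676.0 mGal

676.0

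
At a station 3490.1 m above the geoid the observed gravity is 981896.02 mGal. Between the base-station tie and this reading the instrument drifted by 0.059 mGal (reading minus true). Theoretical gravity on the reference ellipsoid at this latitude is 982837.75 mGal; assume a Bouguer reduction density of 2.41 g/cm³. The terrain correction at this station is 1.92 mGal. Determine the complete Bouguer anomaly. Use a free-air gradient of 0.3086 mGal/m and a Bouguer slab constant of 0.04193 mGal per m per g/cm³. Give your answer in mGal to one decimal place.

-215.5

Drift-corrected reading = 981896.02 − (0.059) = 981895.961 mGal
Free-air correction = 0.3086 × 3490.1 = 1077.04 mGal
Free-air anomaly = 981895.961 − 982837.75 + (1077.04) = 135.251 mGal
Bouguer slab correction = 0.04193 × 2.41 × 3490.1 = 352.68 mGal
Simple Bouguer anomaly = 135.251 − (352.68) = -217.429 mGal
Complete Bouguer anomaly = -217.429 + 1.92 = -215.509 mGal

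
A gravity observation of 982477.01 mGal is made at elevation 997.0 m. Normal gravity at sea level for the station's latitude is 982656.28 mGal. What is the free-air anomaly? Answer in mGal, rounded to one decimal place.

128.4

Free-air correction = 0.3086 × 997.0 = 307.67 mGal
Free-air anomaly = 982477.01 − 982656.28 + (307.67) = 128.40 mGal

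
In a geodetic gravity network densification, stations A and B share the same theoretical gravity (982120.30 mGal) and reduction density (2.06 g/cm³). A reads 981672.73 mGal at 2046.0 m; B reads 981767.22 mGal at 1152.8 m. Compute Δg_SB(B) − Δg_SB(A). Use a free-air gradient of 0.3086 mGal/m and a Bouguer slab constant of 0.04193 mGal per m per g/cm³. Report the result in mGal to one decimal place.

-104.0

Δg_SB(A) = 981672.73 − 982120.30 + 0.3086×2046.0 − 0.04193×2.06×2046.0 = 7.10 mGal
Δg_SB(B) = 981767.22 − 982120.30 + 0.3086×1152.8 − 0.04193×2.06×1152.8 = -96.90 mGal
Difference = -96.90 − (7.10) = -104.00 mGal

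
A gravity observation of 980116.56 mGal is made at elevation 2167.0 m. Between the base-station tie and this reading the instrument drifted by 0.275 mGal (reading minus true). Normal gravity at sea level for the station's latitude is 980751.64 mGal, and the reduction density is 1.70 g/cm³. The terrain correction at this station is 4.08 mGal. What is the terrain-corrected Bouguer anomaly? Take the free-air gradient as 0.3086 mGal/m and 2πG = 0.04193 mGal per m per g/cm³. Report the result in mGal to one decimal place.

Drift-corrected reading = 980116.56 − (0.275) = 980116.285 mGal
Free-air correction = 0.3086 × 2167.0 = 668.74 mGal
Free-air anomaly = 980116.285 − 980751.64 + (668.74) = 33.385 mGal
Bouguer slab correction = 0.04193 × 1.70 × 2167.0 = 154.47 mGal
Simple Bouguer anomaly = 33.385 − (154.47) = -121.085 mGal
Complete Bouguer anomaly = -121.085 + 4.08 = -117.005 mGal

-117.0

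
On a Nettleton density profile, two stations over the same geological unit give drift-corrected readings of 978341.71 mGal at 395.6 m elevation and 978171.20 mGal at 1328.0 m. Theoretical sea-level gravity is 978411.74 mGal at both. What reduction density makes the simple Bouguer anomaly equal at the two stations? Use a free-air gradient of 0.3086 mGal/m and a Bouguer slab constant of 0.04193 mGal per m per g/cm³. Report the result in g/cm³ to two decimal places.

Δg_obs = 978171.20 − 978341.71 = -170.51 mGal over Δh = 1328.0 − 395.6 = 932.4 m
Equal Bouguer anomalies ⇒ Δg_obs + (0.3086 − 0.04193ρ)·Δh = 0
0.3086 − 0.04193ρ = −Δg_obs/Δh = 0.18287
ρ = (0.3086 − 0.18287) / 0.04193 = 3.00 g/cm³

3.00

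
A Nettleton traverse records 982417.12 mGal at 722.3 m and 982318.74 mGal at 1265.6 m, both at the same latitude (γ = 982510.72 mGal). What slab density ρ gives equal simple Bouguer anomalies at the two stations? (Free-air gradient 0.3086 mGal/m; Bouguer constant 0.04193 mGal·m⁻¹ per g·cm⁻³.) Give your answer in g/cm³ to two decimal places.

3.04

Δg_obs = 982318.74 − 982417.12 = -98.38 mGal over Δh = 1265.6 − 722.3 = 543.3 m
Equal Bouguer anomalies ⇒ Δg_obs + (0.3086 − 0.04193ρ)·Δh = 0
0.3086 − 0.04193ρ = −Δg_obs/Δh = 0.18108
ρ = (0.3086 − 0.18108) / 0.04193 = 3.04 g/cm³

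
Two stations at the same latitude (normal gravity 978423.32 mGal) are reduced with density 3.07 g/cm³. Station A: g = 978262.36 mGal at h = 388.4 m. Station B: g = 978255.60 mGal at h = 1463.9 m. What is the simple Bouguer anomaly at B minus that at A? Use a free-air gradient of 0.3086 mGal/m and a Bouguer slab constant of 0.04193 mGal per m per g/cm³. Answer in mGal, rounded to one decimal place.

Δg_SB(A) = 978262.36 − 978423.32 + 0.3086×388.4 − 0.04193×3.07×388.4 = -91.10 mGal
Δg_SB(B) = 978255.60 − 978423.32 + 0.3086×1463.9 − 0.04193×3.07×1463.9 = 95.60 mGal
Difference = 95.60 − (-91.10) = 186.70 mGal

186.7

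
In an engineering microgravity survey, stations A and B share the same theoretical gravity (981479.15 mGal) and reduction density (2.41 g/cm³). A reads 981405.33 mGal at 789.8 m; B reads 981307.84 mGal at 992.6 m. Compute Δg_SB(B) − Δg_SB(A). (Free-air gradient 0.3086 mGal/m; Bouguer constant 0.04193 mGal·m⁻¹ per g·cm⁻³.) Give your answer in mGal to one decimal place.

-55.4

Δg_SB(A) = 981405.33 − 981479.15 + 0.3086×789.8 − 0.04193×2.41×789.8 = 90.10 mGal
Δg_SB(B) = 981307.84 − 981479.15 + 0.3086×992.6 − 0.04193×2.41×992.6 = 34.70 mGal
Difference = 34.70 − (90.10) = -55.40 mGal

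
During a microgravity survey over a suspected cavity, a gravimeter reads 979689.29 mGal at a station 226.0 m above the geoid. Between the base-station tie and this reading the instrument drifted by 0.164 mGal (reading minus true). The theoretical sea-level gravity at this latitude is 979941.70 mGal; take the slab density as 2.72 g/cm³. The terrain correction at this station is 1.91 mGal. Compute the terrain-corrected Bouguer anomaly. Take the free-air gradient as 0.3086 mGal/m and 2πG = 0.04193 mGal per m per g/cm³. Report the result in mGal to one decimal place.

-206.7

Drift-corrected reading = 979689.29 − (0.164) = 979689.126 mGal
Free-air correction = 0.3086 × 226.0 = 69.74 mGal
Free-air anomaly = 979689.126 − 979941.70 + (69.74) = -182.834 mGal
Bouguer slab correction = 0.04193 × 2.72 × 226.0 = 25.78 mGal
Simple Bouguer anomaly = -182.834 − (25.78) = -208.614 mGal
Complete Bouguer anomaly = -208.614 + 1.91 = -206.704 mGal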